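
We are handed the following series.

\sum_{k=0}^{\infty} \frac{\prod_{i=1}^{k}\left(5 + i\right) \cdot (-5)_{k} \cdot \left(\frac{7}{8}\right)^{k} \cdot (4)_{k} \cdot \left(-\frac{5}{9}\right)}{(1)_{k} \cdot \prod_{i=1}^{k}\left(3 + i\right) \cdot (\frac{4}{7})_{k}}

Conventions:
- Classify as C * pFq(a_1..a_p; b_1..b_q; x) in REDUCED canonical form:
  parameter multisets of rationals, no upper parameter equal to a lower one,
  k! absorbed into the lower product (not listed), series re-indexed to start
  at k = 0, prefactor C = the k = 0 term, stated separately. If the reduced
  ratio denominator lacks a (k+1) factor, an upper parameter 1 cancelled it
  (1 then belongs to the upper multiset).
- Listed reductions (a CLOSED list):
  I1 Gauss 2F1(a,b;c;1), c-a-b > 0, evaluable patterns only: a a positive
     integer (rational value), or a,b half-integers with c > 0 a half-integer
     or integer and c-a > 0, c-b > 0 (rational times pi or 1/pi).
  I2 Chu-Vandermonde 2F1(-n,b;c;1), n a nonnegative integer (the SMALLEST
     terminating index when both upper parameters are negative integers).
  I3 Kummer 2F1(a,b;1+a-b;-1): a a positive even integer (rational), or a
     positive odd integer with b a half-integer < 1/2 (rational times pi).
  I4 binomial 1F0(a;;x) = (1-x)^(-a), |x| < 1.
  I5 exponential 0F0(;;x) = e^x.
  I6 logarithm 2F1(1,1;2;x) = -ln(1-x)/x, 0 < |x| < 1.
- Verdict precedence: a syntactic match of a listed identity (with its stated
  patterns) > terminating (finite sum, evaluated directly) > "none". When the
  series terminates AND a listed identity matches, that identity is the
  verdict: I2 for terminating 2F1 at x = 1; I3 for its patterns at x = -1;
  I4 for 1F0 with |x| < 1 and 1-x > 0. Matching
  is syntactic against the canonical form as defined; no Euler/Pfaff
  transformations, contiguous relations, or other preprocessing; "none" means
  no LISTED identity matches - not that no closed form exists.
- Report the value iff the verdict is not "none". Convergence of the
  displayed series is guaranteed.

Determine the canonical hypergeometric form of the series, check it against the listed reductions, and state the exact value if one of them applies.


Prefactor -\frac{5}{9}, argument \frac{7}{8}: 2F1 with upper {-5, 6} over lower {\frac{4}{7}}. Verdict: terminating - no listed pattern fits, but -5 in the upper list cuts the series at k = 5; direct evaluation. Hence: -\frac{6511667}{7077888}.

Key step: t_0 = -\frac{5}{9} here, and the lower running product (C = -5/9, x = 7/8) is a rising factorial.
Consecutive-term ratio: r(k) = \frac{7}{8} * (k-5) (k+6) / [(k+\frac{4}{7}) (k+1)] - rational in k, leading ratio \frac{7}{8}; with t_0 = -\frac{5}{9}, classification follows.


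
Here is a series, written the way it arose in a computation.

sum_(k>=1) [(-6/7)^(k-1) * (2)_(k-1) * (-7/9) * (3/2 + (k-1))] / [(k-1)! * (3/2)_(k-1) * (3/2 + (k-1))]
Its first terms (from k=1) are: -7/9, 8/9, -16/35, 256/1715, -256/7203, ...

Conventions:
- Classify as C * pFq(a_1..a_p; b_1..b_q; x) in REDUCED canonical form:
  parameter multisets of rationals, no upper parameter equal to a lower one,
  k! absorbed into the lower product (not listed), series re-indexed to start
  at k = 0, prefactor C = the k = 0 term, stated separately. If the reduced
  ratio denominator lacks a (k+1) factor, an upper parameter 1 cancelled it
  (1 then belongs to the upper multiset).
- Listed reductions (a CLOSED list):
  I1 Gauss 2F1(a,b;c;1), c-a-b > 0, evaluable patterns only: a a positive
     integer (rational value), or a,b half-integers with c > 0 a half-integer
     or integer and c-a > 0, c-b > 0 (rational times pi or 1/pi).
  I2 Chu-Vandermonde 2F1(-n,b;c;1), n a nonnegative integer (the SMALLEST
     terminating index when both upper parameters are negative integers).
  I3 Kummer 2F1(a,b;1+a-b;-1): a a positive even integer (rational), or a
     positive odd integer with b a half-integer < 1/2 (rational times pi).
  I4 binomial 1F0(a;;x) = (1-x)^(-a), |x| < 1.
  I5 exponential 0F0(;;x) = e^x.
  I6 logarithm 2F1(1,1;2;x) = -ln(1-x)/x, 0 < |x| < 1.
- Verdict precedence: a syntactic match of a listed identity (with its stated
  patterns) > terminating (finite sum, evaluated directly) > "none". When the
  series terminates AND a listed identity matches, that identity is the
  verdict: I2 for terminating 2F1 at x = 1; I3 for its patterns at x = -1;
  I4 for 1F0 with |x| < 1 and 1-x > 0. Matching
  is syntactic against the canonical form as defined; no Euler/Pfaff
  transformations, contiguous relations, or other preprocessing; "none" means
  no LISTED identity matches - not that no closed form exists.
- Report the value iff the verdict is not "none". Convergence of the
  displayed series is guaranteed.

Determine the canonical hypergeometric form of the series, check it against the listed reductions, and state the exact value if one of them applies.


Classification (C = -7/9): 1F1 with upper {2}, lower {3/2}, argument x = -6/7. Verdict: none. Every listed pattern misses the 1F1 form at -6/7, upper {2}.

The tell: t_0 being -7/9, the factor k + 3/2 cancels (top and bottom), leaving C = -7/9.
Adjacent-term ratio: r(k) = (-6/7) * (k+2) / [(k+3/2) (k+1)] - rational in k. x = (-6/7); t_0 = -7/9; negate the roots.


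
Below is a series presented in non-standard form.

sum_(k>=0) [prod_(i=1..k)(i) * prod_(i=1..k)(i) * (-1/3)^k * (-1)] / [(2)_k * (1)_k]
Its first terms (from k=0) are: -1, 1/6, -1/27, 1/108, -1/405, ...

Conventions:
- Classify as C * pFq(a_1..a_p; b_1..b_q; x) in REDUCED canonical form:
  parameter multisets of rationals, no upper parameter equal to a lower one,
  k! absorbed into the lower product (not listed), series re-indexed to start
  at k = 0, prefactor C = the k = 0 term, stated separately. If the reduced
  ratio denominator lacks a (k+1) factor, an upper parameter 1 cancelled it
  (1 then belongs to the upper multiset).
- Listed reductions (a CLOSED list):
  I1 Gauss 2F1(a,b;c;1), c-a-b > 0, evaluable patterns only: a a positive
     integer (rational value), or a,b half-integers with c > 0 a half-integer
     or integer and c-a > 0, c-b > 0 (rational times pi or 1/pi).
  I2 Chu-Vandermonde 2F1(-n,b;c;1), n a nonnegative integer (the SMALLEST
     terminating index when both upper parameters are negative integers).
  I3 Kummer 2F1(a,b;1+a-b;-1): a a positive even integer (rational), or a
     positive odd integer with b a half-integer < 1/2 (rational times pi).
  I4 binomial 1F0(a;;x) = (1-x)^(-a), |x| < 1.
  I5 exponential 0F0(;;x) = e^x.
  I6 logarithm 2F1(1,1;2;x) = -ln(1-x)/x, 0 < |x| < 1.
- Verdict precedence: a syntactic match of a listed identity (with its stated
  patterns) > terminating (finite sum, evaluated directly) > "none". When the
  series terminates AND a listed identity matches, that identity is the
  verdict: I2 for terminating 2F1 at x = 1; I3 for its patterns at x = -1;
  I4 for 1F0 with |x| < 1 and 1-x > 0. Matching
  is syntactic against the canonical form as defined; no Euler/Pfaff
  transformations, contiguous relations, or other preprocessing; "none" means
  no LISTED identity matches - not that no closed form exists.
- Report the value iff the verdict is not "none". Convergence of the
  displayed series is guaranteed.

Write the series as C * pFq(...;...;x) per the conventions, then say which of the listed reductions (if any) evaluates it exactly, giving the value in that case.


At argument -1/3: a 2F1 with upper {1, 1}, lower {2}, scaled by C = -1. Verdict (x = -1/3): the logarithmic series (I6) applies (the logarithm: parameters (1,1;2), x = -1/3). Value: (-3) * ln(4/3).

The tell: t_0 being -1, (1)_k (prefactor -1) is k! itself.
Ratio: r(k) = (-1/3) * (k+1) (k+1) / [(k+2) (k+1)] - rational; roots negated = parameters, x = (-1/3), C = -1.


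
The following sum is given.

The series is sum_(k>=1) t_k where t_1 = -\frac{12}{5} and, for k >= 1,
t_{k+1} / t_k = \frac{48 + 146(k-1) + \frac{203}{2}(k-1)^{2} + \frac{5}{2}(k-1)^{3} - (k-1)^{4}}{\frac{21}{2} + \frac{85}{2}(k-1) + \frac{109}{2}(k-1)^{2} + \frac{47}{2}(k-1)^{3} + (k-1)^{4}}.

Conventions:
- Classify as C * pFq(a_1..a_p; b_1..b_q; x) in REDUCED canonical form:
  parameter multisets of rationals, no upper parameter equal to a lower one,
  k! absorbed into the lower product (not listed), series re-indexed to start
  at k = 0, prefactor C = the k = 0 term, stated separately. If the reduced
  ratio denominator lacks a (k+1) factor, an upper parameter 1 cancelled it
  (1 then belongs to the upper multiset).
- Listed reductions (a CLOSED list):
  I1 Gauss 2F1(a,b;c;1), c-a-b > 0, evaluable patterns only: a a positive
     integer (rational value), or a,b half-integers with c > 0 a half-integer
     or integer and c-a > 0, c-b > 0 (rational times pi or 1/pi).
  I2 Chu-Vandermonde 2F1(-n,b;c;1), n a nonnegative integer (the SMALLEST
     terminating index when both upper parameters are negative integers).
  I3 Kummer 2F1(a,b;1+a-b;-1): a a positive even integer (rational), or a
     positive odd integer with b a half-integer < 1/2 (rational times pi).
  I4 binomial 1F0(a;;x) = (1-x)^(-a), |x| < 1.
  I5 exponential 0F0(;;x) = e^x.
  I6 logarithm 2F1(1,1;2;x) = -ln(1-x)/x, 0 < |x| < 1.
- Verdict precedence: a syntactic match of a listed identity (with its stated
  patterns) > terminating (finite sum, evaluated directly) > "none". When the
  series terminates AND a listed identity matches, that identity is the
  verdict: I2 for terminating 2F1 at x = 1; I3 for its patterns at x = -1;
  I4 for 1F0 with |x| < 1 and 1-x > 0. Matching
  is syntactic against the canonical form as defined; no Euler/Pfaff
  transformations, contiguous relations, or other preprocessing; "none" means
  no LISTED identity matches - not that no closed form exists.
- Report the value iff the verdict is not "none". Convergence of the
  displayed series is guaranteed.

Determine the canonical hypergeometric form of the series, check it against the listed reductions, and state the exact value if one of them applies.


Classification (C = -\frac{12}{5}): 2F1 with upper {-12, 8}, lower {21}, argument x = -1. Verdict: the Kummer evaluation I3 fires (x = -1; c = 21 equals 1+a-b for upper {-12, 8}: listed pattern). Sum: -\frac{5814}{35}.

Key step: x = -1 and the ratio is unreduced: k + 1/2 divides both sides (C = -12/5, x = -1).
Step ratio: r(k) = -1 * (k-12) (k+8) / [(k+21) (k+1)] - rational in k. x = -1; t_0 = -\frac{12}{5}; negate the roots.


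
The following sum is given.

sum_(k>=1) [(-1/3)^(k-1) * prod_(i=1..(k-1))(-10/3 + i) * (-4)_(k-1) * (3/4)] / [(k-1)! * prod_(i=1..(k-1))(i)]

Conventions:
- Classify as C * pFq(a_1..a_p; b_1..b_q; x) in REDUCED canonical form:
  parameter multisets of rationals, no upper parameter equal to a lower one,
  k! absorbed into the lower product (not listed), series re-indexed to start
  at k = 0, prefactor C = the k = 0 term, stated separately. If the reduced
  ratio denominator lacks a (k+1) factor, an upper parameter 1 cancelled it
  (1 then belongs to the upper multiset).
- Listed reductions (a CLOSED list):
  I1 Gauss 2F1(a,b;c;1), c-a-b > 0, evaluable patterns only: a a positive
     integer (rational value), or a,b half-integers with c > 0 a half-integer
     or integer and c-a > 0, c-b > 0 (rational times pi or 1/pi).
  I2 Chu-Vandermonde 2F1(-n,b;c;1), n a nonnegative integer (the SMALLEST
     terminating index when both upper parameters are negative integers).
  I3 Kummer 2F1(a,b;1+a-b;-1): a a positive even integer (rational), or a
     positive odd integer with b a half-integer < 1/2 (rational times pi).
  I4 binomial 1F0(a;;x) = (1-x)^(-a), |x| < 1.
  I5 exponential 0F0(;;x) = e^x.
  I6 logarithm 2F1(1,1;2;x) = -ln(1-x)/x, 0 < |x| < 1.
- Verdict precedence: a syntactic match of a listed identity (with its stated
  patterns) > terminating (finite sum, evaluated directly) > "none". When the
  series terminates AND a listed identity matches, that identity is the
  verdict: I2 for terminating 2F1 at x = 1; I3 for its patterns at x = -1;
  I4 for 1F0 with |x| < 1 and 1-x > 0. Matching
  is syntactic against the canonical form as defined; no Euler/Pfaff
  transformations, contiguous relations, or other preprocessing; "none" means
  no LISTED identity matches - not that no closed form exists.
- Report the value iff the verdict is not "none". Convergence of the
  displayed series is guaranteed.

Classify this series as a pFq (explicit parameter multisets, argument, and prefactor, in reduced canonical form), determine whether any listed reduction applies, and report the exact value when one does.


At argument -1/3: a 2F1 with upper {-4, -7/3}, lower {1}, scaled by C = 3/4. Verdict: terminating - upper -4 stops the sum at k = 4; the 5 terms are added exactly. Sum: -5413/6561.

The tell: t_0 being 3/4, the lower running product (C = 3/4) is a rising factorial.
Adjacent-term ratio: r(k) = (-1/3) * (k-4) (k-7/3) / [(k+1) (k+1)] ; factor over Q: parameters, x = (-1/3), and C = 3/4.


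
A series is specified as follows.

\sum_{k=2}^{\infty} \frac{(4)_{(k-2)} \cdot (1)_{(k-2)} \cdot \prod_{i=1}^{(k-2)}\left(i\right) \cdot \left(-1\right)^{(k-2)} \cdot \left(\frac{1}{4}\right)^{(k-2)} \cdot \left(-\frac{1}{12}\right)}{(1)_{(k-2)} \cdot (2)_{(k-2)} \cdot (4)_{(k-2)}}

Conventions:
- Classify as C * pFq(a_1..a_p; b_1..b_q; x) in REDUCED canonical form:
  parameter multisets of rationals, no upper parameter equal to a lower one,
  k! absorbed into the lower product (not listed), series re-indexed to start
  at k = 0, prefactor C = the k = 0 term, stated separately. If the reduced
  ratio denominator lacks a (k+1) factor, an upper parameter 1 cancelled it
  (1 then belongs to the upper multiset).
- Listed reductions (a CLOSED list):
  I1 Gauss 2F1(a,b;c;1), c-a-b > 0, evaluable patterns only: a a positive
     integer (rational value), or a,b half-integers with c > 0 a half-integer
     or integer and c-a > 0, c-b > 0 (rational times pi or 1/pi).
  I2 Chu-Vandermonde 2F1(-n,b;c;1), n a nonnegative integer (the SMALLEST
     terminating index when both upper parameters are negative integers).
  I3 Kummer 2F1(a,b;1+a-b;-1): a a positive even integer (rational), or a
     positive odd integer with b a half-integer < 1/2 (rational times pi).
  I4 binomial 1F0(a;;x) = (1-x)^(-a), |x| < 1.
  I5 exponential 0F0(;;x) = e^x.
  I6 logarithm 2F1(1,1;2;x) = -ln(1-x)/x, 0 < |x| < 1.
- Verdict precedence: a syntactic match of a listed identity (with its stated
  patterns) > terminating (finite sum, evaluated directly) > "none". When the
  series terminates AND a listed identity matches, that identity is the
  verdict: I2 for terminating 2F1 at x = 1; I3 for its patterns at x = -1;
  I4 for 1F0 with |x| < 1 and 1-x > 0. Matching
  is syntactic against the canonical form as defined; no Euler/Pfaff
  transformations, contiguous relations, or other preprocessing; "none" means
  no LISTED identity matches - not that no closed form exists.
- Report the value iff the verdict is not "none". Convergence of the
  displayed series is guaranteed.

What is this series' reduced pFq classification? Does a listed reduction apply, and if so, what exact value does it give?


The tell: x = -\frac{1}{4} and (1)_k (prefactor -1/12) is k! itself.
Adjacent-term ratio: r(k) = -\frac{1}{4} * (k+1) (k+1) / [(k+2) (k+1)] - rational in k. x = -\frac{1}{4}; t_0 = -\frac{1}{12}; negate the roots.

Prefactor -\frac{1}{12}, argument -\frac{1}{4}: 2F1 with upper {1, 1} over lower {2}. Verdict at x = -\frac{1}{4}: the I6 logarithm reduction matches (the logarithm: parameters (1,1;2), x = -\frac{1}{4}). Hence: \left(-\frac{1}{3}\right) \cdot \ln\left(\frac{5}{4}\right).


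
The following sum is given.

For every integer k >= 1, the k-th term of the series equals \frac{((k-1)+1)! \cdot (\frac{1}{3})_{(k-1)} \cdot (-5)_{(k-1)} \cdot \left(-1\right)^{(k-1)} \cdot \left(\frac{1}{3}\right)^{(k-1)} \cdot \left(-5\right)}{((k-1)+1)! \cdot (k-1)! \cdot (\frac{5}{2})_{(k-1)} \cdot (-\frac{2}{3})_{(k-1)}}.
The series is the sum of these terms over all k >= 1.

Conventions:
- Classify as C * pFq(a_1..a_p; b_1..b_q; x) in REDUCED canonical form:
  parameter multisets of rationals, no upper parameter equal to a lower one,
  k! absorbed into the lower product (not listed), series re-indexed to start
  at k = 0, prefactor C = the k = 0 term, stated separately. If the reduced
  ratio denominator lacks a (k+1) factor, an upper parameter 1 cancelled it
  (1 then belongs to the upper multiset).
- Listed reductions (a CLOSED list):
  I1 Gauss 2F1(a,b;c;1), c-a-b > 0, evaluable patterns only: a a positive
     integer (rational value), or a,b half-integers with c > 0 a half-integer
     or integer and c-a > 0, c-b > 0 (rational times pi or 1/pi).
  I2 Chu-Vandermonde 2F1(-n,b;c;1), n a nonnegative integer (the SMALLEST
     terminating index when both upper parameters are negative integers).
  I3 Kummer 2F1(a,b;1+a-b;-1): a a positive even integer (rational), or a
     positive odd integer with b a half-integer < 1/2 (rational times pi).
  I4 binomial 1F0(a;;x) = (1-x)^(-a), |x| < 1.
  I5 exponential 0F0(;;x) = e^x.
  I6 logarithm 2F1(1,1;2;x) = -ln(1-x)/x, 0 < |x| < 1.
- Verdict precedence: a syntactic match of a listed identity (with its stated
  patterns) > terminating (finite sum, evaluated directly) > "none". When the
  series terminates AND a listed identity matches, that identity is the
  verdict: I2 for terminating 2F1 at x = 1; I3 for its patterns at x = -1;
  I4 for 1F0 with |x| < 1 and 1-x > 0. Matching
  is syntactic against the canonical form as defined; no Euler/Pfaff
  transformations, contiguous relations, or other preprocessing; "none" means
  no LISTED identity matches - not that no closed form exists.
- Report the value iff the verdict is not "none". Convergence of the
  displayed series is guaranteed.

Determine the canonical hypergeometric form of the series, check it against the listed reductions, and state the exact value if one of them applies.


Classification (C = -5): 2F2 with upper {-5, \frac{1}{3}}, lower {-\frac{2}{3}, \frac{5}{2}}, argument x = -\frac{1}{3}. Verdict: terminating - the sum ends at index 5 because -5 is a negative integer; exact evaluation follows. Its exact value is -\frac{318554}{168399}.

Key step: t_0 being -5, the parameter 2 appears in both the upper and lower lists and cancels.
Term ratio: r(k) = -\frac{1}{3} * (k-5) (k+\frac{1}{3}) / [(k-\frac{2}{3}) (k+\frac{5}{2}) (k+1)] - poly over poly, x = -\frac{1}{3} from leading terms; C = -5 at k = 0.


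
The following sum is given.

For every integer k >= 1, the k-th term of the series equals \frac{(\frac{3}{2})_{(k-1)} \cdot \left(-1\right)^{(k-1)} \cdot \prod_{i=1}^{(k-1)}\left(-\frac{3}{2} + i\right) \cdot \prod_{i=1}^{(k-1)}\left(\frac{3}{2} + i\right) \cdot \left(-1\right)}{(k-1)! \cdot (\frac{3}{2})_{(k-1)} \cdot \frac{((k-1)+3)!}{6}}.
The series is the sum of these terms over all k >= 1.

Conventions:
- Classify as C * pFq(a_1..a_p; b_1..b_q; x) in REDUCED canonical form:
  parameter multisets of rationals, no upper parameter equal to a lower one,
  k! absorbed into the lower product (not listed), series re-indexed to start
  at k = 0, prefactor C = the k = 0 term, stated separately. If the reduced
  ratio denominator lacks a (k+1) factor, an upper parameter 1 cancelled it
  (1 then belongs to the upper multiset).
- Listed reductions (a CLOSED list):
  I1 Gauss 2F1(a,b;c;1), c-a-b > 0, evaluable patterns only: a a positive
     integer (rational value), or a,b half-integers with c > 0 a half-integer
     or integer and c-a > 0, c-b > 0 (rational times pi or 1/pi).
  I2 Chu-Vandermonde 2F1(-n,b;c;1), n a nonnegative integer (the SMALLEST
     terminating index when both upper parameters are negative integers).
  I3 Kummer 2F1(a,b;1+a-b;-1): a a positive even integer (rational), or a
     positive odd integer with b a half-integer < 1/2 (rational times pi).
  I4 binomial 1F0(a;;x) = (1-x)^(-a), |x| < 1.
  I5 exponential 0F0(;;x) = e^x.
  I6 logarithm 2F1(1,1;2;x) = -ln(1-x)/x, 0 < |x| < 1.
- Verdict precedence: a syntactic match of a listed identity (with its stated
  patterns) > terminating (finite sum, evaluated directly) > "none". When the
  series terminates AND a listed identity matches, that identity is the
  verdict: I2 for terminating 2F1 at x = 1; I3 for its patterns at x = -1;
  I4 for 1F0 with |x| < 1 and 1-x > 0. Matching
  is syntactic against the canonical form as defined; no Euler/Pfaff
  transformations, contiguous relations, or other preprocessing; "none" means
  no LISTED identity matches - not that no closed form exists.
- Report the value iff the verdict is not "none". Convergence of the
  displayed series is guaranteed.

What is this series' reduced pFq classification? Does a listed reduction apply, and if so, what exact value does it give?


x = -1 here; the reduced form reads 2F1, upper {-\frac{1}{2}, \frac{5}{2}}, lower {4}, C = -1. Verdict: none. Every listed pattern misses the 2F1 form at -1, upper {-\frac{1}{2}, \frac{5}{2}}.

Structural cue: from the first term -1: the running product (C = -1, x = -1) telescopes to a rising factorial.
Term ratio: r(k) = -1 * (k-\frac{1}{2}) (k+\frac{5}{2}) / [(k+4) (k+1)] ; factor over Q: parameters, x = -1, and C = -1.


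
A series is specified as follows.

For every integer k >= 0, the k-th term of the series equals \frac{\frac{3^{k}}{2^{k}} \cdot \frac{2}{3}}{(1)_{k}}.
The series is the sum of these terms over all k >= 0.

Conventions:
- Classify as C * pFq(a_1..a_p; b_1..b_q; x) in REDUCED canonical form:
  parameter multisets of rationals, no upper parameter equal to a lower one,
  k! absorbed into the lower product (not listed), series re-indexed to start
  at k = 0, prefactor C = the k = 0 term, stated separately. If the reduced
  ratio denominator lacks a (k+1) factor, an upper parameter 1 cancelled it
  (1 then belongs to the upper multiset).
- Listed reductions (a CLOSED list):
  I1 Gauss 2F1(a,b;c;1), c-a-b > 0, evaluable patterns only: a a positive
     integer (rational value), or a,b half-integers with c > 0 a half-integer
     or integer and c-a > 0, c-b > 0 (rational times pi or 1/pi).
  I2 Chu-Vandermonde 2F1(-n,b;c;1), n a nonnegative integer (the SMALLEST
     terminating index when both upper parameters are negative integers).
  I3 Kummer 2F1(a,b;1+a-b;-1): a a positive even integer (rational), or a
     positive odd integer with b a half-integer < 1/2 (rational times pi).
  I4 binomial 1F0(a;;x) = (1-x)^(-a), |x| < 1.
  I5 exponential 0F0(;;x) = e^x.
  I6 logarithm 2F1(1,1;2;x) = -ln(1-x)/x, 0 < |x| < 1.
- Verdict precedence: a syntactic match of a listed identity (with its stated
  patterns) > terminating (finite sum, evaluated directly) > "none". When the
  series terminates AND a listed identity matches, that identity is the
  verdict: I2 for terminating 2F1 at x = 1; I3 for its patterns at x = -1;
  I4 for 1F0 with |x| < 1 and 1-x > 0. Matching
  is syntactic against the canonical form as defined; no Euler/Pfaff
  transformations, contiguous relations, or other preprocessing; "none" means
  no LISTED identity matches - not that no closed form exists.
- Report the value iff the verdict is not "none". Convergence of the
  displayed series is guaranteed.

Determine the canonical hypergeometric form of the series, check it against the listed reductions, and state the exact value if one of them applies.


First insight: t_0 = \frac{2}{3} here, and (1)_k (prefactor 2/3) is k! itself.
Adjacent-term ratio: r(k) = \frac{3}{2} * 1 / [(k+1)] - rational in k. x = \frac{3}{2}; t_0 = \frac{2}{3}; negate the roots.

This is \frac{2}{3} * 0F0(-; -; \frac{3}{2}) in reduced canonical form. Verdict: the exponential series (I5) matches (the 0F0 exponential series at x = \frac{3}{2}). Value: \frac{2}{3} \cdot e^{\frac{3}{2}}.


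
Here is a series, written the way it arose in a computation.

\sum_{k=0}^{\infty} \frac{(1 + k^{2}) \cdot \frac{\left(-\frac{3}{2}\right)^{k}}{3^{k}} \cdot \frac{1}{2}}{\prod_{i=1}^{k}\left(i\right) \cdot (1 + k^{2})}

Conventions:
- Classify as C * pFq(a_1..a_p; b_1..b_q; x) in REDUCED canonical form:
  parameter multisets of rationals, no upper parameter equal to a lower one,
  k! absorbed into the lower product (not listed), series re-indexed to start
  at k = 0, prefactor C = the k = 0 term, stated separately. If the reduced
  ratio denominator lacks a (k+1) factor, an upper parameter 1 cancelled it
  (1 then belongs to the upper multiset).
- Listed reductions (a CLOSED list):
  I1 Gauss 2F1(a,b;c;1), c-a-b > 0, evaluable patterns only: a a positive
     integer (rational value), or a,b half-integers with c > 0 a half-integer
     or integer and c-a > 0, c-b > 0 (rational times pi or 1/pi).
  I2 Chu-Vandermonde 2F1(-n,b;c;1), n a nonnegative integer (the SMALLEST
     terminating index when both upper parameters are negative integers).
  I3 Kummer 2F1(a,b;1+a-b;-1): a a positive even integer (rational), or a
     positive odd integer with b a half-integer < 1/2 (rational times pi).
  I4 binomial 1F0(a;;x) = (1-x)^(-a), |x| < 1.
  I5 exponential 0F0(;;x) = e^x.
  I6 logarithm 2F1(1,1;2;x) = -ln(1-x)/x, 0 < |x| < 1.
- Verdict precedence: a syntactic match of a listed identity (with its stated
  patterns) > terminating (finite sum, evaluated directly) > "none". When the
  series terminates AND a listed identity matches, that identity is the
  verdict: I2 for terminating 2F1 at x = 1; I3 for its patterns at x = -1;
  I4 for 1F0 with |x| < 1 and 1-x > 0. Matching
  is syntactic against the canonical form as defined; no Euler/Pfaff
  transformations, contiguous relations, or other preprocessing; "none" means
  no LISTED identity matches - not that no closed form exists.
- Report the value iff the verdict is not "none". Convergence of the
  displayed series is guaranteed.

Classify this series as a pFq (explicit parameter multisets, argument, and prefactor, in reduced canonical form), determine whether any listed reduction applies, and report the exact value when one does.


Prefactor \frac{1}{2}, argument -\frac{1}{2}: 0F0 with upper {-} over lower {-}. Verdict: the exponential series (I5) fires (the 0F0 exponential series at x = -\frac{1}{2}). Exact value: \frac{1}{2} \cdot e^{-\frac{1}{2}}.

The tell: from the first term \frac{1}{2}: striking the common factor k^2 + 1 reduces the term (C = 1/2).
Term ratio: r(k) = -\frac{1}{2} * 1 / [(k+1)] - rational; roots negated = parameters, x = -\frac{1}{2}, C = \frac{1}{2}.


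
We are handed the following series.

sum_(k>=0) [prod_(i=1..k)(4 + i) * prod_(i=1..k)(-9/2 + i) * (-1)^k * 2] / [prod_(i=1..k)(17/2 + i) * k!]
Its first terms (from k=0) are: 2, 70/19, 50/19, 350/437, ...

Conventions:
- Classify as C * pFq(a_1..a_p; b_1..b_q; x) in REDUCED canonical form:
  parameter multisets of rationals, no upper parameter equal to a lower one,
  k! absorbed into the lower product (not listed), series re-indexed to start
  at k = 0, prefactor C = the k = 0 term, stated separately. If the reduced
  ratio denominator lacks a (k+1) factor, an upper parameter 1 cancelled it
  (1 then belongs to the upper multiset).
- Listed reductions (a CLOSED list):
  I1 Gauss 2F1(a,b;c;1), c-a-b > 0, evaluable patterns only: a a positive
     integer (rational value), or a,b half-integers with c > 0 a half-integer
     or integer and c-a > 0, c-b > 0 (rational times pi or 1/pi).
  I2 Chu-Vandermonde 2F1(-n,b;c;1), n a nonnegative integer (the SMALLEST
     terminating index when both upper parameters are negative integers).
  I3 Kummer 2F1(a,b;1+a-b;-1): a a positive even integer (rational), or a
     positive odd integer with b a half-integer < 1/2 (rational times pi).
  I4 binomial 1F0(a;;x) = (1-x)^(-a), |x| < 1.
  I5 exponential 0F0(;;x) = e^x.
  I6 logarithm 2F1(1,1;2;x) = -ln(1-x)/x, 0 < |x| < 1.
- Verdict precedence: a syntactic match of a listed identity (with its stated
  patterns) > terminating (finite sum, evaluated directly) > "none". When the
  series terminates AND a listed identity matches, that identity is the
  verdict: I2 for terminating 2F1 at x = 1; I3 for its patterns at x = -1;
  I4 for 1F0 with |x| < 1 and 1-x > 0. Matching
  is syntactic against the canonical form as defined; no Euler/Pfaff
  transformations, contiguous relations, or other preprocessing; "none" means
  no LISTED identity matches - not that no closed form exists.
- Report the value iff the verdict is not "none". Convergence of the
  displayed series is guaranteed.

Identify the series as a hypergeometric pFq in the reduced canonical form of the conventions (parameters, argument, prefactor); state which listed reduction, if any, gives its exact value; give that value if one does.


Canonical form: C = 2 times 2F1 with upper {-7/2, 5}, lower {19/2}, x = -1. Verdict at x = -1: Kummer's theorem (I3) matches (x = -1; c = 19/2 equals 1+a-b for upper {-7/2, 5}: listed pattern). Exact value: (765765/262144) * pi.

Key observation: x = (-1) and the lower running product (C = 2, x = -1) is a rising factorial.
Ratio: r(k) = (-1) * (k-7/2) (k+5) / [(k+19/2) (k+1)] - rational; roots negated = parameters, x = (-1), C = 2.


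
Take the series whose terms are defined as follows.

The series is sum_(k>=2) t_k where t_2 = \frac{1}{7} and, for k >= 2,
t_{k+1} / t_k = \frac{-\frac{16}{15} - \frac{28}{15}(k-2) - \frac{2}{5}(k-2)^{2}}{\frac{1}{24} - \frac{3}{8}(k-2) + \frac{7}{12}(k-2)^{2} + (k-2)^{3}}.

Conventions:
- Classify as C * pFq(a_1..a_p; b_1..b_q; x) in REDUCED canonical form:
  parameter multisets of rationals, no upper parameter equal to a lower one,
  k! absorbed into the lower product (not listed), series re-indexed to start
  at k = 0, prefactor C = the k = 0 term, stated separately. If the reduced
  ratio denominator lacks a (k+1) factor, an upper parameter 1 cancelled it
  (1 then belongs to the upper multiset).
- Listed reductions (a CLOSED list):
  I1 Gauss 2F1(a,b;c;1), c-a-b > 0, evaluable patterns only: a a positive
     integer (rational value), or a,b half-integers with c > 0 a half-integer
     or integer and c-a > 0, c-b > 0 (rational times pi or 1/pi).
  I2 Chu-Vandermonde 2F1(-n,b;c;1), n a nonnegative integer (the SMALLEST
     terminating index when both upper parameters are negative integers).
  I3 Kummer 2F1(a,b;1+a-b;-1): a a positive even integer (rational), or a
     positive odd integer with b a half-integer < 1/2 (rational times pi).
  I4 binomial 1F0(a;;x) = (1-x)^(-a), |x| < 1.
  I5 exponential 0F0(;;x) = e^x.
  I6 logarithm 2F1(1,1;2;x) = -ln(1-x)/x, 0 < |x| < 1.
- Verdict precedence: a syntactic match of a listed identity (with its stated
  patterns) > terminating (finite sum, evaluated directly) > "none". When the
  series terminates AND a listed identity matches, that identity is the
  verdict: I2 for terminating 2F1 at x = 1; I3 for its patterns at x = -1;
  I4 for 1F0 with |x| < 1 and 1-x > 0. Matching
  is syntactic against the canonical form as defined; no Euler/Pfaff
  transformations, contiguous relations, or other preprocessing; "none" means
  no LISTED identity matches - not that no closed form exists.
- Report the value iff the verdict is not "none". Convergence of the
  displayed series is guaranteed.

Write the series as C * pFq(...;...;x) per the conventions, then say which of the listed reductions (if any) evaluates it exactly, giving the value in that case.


The series (x = -\frac{2}{5}) is 2F2: upper {\frac{2}{3}, 4}, lower {-\frac{1}{4}, -\frac{1}{6}}, prefactor \frac{1}{7}. Verdict: none. Every listed pattern misses the 2F2 form at -\frac{2}{5}, upper {\frac{2}{3}, 4}.

First insight: t_0 being \frac{1}{7}, roots of the ratio polynomials (C = 1/7, x = -2/5) are the negated parameters.
Step ratio: r(k) = -\frac{2}{5} * (k+\frac{2}{3}) (k+4) / [(k-\frac{1}{4}) (k-\frac{1}{6}) (k+1)] - rational in k, leading ratio -\frac{2}{5}; with t_0 = \frac{1}{7}, classification follows.


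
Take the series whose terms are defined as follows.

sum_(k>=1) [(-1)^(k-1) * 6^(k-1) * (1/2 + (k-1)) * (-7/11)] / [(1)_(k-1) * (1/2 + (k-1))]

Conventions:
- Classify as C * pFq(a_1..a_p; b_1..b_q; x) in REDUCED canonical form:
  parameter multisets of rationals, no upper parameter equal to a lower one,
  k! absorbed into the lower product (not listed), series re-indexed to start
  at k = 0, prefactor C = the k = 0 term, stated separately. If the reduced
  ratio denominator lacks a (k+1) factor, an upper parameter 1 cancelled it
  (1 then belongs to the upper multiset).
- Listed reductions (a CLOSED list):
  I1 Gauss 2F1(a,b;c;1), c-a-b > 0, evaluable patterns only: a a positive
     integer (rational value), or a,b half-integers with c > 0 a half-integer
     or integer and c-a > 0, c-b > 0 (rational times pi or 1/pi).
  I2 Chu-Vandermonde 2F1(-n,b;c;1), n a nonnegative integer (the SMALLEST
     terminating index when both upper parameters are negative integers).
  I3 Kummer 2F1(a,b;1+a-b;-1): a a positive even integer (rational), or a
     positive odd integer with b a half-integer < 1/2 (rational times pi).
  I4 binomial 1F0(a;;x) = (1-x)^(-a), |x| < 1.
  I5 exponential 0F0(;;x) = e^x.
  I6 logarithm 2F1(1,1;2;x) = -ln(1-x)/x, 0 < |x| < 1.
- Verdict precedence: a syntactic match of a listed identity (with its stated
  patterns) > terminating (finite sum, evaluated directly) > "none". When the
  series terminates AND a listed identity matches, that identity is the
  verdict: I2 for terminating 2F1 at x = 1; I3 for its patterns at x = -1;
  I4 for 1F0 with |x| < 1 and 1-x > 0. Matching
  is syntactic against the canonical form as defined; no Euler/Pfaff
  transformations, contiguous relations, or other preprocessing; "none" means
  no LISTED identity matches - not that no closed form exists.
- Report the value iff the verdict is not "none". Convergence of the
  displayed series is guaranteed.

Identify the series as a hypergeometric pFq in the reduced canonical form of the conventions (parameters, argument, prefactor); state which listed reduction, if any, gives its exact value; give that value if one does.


Prefactor -7/11, argument -6: 0F0 with upper {-} over lower {-}. Verdict (x = -6): the I5 exponential reduction applies (the 0F0 exponential series at x = -6). Exact value: (-7/11) * e^(-6).

First insight: t_0 = -7/11 here, and (1)_k (prefactor -7/11) is k! itself.
Term ratio: r(k) = (-6) * 1 / [(k+1)] - rational; roots negated = parameters, x = (-6), C = -7/11.


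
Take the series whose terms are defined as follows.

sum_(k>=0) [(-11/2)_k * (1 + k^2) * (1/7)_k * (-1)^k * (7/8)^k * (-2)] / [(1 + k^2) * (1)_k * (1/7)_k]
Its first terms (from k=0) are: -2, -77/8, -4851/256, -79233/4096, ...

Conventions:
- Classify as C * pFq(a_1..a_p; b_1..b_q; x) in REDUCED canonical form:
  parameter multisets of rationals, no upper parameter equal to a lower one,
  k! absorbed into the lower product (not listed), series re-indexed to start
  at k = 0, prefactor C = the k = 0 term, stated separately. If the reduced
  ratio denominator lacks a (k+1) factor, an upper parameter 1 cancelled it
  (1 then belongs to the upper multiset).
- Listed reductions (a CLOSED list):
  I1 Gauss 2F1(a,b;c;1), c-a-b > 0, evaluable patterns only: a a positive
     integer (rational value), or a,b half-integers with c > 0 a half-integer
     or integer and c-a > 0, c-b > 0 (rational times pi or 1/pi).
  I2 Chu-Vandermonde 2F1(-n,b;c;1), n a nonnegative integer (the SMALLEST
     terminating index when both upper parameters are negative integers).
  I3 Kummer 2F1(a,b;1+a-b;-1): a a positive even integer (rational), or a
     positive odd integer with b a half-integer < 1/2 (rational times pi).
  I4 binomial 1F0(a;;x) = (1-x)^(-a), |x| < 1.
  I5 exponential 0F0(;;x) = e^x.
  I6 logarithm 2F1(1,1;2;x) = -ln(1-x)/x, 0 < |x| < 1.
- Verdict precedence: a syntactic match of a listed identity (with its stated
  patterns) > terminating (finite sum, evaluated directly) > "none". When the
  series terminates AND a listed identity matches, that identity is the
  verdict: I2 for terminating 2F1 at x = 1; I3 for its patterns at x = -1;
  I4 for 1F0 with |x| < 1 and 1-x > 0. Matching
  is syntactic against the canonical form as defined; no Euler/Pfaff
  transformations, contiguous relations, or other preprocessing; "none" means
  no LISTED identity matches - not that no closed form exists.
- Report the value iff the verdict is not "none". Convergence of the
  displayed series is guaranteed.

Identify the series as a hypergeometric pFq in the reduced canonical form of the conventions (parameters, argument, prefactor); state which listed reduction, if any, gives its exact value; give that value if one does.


Prefactor -2, argument -7/8: 1F0 with upper {-11/2} over lower {-}. Verdict: this is binomial (I4) (the 1F0 binomial series: exponent 11/2, x = -7/8). Sum: (-2) * (15/8)^(11/2).

Structural cue: t_0 being -2, the (-1)^k factor (prefactor -2) folds into the argument's sign.
Step ratio: r(k) = (-7/8) * (k-11/2) / [(k+1)] - rational; roots negated = parameters, x = (-7/8), C = -2.


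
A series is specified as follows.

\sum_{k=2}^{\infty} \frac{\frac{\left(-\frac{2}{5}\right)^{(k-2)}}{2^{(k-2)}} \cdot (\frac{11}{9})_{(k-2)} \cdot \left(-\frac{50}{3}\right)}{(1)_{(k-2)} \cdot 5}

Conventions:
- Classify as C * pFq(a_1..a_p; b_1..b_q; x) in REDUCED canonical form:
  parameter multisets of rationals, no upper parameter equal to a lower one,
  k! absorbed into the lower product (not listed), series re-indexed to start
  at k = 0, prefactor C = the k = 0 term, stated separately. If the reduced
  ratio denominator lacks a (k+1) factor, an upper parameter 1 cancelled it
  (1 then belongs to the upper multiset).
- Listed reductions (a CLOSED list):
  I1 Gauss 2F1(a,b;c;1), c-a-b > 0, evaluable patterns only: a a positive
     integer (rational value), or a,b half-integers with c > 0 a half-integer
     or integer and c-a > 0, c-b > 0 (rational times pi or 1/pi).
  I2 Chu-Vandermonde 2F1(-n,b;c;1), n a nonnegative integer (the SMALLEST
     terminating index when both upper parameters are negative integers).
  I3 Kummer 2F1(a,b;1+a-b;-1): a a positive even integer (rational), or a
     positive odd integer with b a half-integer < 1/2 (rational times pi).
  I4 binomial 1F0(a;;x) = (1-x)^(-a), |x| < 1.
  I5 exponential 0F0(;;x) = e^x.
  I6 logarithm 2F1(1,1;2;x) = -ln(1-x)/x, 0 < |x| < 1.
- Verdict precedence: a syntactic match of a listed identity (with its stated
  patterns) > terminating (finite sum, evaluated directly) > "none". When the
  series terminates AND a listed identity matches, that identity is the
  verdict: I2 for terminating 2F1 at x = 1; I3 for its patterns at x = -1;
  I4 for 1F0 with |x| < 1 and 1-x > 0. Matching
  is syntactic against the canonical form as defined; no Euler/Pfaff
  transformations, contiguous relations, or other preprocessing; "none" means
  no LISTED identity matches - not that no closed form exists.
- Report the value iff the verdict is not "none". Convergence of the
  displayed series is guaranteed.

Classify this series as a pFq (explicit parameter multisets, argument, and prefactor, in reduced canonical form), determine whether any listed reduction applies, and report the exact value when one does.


Prefactor -\frac{10}{3}, argument -\frac{1}{5}: 1F0 with upper {\frac{11}{9}} over lower {-}. Verdict: binomial (I4) applies (the 1F0 binomial series: exponent -11/9, x = -\frac{1}{5}). Exact value: \left(-\frac{10}{3}\right) \cdot \left(\frac{6}{5}\right)^{-\frac{11}{9}}.

Key step: with t_0 = -\frac{10}{3}, (1)_k (C = -10/3) is k! itself.
Step ratio: r(k) = -\frac{1}{5} * (k+\frac{11}{9}) / [(k+1)] - rational in k. x = -\frac{1}{5}; t_0 = -\frac{10}{3}; negate the roots.


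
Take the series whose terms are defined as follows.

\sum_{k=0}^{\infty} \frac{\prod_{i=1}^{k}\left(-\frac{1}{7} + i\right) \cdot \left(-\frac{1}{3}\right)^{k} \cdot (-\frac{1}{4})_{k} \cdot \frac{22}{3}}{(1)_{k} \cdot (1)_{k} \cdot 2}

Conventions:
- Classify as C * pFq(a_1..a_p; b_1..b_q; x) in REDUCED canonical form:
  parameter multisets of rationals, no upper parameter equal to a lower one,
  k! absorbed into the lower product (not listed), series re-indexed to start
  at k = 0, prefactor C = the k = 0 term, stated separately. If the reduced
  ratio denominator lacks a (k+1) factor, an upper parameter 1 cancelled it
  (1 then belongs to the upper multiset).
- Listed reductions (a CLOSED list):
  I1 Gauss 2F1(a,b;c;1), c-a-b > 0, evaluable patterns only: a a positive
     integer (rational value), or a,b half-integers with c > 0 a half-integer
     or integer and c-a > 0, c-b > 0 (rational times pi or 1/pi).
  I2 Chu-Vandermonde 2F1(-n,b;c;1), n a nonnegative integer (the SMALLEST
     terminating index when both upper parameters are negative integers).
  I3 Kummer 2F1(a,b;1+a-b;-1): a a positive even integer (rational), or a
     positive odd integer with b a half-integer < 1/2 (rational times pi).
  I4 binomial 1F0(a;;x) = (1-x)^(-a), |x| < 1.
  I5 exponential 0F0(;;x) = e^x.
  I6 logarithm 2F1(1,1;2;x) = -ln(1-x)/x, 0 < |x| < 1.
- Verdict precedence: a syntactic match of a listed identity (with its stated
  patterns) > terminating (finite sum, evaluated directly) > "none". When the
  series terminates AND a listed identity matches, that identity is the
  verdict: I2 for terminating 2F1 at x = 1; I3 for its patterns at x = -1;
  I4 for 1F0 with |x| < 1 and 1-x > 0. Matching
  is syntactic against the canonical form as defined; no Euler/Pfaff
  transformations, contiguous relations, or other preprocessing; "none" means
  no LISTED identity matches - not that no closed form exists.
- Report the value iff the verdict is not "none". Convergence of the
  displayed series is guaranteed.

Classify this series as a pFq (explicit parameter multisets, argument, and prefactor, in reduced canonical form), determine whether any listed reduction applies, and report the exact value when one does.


With C = \frac{11}{3}: the canonical form is 2F1(-\frac{1}{4}, \frac{6}{7}; 1; -\frac{1}{3}). Verdict: none. A 2F1 with upper {-\frac{1}{4}, \frac{6}{7}} fits none of I1-I6 at x = -\frac{1}{3}; the sum runs forever.

First insight: t_0 = \frac{11}{3} here, and the constant factors (prefactor 11/3) combine into one prefactor.
Consecutive-term ratio: r(k) = -\frac{1}{3} * (k-\frac{1}{4}) (k+\frac{6}{7}) / [(k+1) (k+1)] ; factor over Q: parameters, x = -\frac{1}{3}, and C = \frac{11}{3}.
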